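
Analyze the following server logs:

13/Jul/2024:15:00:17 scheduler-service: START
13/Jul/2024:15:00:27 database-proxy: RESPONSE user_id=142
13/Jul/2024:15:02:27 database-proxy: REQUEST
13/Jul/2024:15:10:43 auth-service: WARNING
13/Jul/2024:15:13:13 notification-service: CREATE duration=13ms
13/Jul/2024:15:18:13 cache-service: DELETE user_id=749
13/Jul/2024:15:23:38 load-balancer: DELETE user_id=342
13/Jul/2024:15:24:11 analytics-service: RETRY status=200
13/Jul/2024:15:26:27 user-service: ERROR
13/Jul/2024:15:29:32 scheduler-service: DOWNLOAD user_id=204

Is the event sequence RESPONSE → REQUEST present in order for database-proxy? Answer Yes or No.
Yes

To verify sequence order:

1. Find all events in sequence RESPONSE → REQUEST for database-proxy
2. Extract their timestamps
3. Check if timestamps are in ascending order
4. Result: Yes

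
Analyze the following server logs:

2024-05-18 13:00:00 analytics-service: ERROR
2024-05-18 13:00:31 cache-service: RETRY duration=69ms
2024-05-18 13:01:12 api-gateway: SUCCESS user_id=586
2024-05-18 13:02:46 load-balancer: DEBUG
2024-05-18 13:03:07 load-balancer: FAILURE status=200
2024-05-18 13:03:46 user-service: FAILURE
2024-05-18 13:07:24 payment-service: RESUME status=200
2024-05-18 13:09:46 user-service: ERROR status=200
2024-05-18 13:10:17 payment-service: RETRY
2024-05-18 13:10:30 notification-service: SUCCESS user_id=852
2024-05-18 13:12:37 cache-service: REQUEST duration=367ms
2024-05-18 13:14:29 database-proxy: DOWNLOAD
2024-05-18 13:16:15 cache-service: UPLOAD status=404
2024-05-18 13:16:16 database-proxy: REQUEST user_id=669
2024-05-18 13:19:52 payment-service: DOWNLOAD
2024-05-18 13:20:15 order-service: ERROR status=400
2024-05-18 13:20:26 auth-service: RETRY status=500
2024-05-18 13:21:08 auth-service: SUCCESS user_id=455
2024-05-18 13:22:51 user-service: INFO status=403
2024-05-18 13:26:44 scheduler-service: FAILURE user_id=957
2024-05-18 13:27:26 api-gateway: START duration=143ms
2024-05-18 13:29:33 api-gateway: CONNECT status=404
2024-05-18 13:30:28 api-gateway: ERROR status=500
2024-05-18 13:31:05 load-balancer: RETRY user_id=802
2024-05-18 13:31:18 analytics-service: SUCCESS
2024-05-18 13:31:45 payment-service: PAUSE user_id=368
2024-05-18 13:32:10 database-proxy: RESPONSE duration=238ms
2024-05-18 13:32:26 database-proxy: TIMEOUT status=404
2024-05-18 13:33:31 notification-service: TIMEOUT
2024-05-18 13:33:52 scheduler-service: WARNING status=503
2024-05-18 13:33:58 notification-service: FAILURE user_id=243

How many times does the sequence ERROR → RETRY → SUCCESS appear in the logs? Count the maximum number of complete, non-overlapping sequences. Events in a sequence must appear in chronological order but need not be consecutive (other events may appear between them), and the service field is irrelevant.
4

To count sequences:

1. Look for pattern: ERROR → RETRY → SUCCESS
2. Greedily scan the log in chronological order, matching each sequence element in turn (ignoring service)
3. Each time the full pattern completes, increment the count and restart matching from the next event
4. Complete non-overlapping sequences found: 4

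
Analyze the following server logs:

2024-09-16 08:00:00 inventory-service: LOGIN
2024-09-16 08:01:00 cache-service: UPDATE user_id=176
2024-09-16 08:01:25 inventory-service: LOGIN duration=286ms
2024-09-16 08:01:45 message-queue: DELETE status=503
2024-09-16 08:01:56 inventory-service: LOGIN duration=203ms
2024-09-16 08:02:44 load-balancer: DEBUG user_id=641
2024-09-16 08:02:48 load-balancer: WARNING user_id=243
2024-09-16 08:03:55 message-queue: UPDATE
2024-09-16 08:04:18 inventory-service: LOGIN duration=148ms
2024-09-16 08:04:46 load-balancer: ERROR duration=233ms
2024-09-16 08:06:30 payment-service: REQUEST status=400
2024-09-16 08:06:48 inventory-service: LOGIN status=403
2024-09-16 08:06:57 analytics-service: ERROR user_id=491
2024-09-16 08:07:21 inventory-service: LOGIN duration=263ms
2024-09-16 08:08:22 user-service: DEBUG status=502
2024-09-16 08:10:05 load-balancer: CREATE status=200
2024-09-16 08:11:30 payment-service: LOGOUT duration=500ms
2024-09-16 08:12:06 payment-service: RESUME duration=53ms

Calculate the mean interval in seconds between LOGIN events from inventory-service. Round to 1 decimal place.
88.2

To calculate average interval:

1. Find all LOGIN events for inventory-service in order
2. Calculate time gaps between consecutive events
3. Compute mean of gaps: 441 / 5 = 88.2 seconds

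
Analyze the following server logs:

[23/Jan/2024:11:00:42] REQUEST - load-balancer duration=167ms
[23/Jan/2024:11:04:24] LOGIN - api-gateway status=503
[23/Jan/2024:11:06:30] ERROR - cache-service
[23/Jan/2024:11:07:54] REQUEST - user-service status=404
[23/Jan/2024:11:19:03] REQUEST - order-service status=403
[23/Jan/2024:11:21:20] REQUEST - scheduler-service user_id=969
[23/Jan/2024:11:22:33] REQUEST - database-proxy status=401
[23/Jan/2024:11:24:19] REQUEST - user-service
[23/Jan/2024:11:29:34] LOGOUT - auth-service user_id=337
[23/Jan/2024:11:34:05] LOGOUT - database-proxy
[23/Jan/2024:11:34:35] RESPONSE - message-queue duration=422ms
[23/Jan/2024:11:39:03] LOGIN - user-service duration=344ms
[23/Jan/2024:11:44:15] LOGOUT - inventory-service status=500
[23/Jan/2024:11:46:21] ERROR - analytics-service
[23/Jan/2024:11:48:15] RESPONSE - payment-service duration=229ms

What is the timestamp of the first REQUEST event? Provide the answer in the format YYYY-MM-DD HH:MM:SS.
2024-01-23 11:00:42

To find the first event:

1. Filter for all REQUEST events
2. Sort by timestamp
3. Select the first one
4. Timestamp: 2024-01-23 11:00:42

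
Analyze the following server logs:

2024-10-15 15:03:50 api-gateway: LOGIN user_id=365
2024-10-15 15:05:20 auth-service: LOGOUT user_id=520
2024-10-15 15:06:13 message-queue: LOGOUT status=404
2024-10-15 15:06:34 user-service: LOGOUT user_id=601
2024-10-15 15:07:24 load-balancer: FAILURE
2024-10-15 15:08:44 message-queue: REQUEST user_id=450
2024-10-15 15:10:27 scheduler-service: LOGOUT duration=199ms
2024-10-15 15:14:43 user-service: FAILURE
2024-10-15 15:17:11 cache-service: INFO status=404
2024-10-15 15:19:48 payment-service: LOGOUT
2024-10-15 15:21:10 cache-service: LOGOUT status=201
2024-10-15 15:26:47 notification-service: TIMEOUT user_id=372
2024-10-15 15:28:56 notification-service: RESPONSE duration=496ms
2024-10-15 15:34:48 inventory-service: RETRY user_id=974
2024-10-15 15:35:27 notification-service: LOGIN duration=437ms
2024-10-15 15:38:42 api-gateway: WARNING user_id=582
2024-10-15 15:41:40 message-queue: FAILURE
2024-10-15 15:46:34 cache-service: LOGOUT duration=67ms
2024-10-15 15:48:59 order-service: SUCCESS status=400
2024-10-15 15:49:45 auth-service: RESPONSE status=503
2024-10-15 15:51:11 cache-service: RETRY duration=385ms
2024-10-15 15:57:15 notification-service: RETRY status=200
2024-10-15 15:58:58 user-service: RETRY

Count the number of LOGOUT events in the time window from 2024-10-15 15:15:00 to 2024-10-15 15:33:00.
2

To count events in the time window:

1. Window boundaries: 2024-10-15 15:15:00 to 2024-10-15 15:33:00
2. Filter for LOGOUT events within this window
3. Count matching events: 2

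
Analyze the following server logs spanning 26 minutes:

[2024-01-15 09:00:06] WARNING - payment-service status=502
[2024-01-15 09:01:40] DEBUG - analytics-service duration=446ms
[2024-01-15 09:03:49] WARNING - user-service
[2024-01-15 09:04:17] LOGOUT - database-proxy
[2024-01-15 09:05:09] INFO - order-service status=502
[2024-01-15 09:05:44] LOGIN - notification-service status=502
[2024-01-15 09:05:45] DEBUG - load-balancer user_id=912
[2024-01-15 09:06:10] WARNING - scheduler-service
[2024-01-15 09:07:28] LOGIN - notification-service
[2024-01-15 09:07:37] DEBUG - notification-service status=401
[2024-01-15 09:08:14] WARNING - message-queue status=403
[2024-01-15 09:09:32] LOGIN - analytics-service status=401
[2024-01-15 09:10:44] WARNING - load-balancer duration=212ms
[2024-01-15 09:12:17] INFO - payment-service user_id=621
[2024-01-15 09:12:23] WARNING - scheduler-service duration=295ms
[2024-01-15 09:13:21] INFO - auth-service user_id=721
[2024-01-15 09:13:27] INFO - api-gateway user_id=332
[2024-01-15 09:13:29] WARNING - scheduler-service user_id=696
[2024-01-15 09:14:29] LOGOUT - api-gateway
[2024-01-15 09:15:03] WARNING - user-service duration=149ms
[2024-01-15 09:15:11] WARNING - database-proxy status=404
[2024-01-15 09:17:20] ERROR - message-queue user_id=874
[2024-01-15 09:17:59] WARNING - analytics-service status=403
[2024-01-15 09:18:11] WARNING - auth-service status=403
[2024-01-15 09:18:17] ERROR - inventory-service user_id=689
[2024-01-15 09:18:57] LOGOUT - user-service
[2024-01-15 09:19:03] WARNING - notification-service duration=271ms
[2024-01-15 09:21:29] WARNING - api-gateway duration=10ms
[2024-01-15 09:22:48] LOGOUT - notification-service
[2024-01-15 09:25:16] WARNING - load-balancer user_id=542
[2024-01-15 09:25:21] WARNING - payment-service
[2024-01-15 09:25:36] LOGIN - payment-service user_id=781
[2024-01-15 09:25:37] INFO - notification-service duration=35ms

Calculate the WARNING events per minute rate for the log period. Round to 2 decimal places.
0.58

To calculate the rate:

1. Count total WARNING events: 15
2. Total time period: 26 minutes
3. Rate = 15 / 26 = 0.58 events per minute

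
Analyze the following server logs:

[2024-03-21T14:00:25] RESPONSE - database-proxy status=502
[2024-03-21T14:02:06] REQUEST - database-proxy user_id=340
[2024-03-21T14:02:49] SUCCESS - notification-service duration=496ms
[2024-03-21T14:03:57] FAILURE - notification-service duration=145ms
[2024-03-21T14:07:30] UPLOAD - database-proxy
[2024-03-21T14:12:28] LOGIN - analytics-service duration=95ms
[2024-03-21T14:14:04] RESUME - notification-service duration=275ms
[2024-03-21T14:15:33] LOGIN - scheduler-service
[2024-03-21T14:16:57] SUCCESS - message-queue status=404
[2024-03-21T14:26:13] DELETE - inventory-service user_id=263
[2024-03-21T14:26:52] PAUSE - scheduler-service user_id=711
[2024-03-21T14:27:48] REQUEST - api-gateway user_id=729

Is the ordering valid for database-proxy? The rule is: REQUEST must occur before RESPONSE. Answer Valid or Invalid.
Invalid

To validate ordering:

1. Required order: REQUEST → RESPONSE
2. Rule: REQUEST must occur before RESPONSE
3. Check actual order of events for database-proxy
4. Result: Invalid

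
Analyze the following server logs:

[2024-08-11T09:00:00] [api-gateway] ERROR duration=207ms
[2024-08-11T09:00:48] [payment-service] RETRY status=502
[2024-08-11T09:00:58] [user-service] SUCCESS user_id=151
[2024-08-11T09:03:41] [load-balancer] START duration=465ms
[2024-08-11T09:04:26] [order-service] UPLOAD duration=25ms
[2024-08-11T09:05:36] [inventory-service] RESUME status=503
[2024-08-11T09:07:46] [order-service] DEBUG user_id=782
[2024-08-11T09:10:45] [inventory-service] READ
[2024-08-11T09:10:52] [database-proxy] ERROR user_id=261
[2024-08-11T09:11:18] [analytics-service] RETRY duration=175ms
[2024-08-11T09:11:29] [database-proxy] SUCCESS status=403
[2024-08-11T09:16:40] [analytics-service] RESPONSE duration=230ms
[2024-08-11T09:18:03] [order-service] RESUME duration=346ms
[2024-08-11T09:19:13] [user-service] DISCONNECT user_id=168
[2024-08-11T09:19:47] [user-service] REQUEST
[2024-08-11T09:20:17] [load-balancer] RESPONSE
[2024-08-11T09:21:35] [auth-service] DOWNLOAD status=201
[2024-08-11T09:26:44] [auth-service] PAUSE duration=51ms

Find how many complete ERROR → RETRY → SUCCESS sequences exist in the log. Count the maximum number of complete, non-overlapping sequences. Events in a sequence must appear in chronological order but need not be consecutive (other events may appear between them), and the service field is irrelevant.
2

To count sequences:

1. Look for pattern: ERROR → RETRY → SUCCESS
2. Greedily scan the log in chronological order, matching each sequence element in turn (ignoring service)
3. Each time the full pattern completes, increment the count and restart matching from the next event
4. Complete non-overlapping sequences found: 2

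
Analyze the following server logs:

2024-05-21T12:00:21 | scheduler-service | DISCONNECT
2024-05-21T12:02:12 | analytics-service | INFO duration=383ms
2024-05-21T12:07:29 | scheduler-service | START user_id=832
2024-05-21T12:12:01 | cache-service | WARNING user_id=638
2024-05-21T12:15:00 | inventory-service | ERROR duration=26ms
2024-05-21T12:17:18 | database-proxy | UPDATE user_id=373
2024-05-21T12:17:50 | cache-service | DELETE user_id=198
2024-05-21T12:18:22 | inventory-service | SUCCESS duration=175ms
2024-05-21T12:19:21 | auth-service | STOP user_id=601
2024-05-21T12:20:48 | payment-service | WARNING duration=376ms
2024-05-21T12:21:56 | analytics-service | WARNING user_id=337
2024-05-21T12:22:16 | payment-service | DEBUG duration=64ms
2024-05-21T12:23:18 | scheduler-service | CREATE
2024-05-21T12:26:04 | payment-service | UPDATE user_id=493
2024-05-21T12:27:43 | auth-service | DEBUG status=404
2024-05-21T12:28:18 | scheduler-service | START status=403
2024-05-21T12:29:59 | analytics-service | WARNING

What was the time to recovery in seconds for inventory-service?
202

To calculate recovery time:

1. Find ERROR event for inventory-service: 2024-05-21T12:15:00
2. Find next SUCCESS event for inventory-service: 2024-05-21T12:18:22
3. Recovery time: 2024-05-21T12:18:22 - 2024-05-21T12:15:00 = 202 seconds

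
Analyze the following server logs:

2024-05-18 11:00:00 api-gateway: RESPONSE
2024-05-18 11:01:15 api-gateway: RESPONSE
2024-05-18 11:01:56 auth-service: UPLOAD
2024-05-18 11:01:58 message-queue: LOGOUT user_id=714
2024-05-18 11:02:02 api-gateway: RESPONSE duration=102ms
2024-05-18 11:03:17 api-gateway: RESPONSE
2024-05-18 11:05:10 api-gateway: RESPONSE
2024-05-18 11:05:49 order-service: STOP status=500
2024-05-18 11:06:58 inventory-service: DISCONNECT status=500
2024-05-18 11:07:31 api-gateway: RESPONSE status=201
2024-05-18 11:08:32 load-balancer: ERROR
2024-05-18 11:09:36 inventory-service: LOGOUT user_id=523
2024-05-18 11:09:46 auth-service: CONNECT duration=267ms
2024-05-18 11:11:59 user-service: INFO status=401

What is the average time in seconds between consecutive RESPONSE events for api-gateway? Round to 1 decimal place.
90.2

To calculate average interval:

1. Find all RESPONSE events for api-gateway in order
2. Calculate time gaps between consecutive events
3. Compute mean of gaps: 451 / 5 = 90.2 seconds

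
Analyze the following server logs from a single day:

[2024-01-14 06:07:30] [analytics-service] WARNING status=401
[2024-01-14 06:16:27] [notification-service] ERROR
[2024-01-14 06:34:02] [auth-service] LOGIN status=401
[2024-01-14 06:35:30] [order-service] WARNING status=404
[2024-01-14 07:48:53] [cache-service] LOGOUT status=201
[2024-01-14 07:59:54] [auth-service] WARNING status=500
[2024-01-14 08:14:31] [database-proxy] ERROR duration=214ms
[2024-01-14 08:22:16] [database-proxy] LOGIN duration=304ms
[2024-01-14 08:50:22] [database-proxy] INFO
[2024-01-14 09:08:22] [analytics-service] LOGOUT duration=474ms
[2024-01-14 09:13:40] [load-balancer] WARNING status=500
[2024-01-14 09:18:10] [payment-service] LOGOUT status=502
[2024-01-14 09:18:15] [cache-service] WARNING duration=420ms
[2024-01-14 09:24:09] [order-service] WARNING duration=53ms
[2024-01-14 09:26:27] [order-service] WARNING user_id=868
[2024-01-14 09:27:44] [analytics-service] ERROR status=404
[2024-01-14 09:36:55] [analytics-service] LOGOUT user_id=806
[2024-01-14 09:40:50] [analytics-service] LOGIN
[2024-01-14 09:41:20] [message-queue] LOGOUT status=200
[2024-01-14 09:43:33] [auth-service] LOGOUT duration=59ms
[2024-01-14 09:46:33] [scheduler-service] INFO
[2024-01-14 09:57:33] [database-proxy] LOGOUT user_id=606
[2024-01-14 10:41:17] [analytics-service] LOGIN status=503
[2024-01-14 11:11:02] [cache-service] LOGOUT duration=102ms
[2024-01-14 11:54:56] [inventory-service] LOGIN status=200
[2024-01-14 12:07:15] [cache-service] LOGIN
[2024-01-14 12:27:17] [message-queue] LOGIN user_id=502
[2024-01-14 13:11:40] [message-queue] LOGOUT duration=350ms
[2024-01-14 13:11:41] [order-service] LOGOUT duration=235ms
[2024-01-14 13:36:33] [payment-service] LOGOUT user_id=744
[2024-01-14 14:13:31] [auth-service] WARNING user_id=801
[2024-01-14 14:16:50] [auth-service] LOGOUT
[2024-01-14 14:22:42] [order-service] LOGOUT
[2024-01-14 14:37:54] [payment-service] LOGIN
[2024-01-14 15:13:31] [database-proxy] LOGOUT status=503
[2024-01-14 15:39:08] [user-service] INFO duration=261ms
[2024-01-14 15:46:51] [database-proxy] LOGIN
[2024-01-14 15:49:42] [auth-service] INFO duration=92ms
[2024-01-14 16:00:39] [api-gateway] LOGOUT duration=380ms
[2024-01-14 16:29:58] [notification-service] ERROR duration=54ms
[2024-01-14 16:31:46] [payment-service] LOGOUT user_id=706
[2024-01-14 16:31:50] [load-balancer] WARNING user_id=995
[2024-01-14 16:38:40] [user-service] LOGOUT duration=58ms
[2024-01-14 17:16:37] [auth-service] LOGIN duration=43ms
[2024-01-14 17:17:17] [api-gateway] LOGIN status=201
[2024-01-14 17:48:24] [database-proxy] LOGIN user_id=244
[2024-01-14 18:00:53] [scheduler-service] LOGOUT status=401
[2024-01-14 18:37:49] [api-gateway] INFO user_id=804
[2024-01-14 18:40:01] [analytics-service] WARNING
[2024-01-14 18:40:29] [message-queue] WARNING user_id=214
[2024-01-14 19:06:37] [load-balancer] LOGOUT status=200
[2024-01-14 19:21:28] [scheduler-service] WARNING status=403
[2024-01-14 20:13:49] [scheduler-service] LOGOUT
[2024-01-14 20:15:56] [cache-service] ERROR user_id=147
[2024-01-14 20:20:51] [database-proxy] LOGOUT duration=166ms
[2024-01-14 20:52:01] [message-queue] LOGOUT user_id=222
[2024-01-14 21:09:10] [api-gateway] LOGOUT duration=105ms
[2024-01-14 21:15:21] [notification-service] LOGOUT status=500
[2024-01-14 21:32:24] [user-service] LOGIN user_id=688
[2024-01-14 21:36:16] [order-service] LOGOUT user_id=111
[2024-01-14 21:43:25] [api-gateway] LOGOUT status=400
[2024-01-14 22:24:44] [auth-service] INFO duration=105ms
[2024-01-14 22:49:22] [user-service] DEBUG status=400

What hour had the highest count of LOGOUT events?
9

To find the peak hour:

1. Group all LOGOUT events by hour
2. Count events in each hour
3. Find hour with maximum count
4. Peak hour: 9 (with 6 events)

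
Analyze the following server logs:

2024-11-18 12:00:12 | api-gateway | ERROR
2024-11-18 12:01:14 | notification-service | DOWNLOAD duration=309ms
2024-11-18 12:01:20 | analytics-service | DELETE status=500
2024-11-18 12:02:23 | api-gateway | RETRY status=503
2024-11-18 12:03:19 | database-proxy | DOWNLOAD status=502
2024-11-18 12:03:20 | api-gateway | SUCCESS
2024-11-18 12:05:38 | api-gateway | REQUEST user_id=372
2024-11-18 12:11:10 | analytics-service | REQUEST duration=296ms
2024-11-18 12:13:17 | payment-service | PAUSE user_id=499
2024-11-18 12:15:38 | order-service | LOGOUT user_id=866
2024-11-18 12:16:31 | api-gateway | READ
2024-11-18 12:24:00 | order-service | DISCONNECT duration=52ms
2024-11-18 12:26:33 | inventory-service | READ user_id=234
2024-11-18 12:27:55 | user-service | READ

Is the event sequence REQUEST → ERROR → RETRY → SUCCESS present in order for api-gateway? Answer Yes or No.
No

To verify sequence order:

1. Find all events in sequence REQUEST → ERROR → RETRY → SUCCESS for api-gateway
2. Extract their timestamps
3. Check if timestamps are in ascending order
4. Result: No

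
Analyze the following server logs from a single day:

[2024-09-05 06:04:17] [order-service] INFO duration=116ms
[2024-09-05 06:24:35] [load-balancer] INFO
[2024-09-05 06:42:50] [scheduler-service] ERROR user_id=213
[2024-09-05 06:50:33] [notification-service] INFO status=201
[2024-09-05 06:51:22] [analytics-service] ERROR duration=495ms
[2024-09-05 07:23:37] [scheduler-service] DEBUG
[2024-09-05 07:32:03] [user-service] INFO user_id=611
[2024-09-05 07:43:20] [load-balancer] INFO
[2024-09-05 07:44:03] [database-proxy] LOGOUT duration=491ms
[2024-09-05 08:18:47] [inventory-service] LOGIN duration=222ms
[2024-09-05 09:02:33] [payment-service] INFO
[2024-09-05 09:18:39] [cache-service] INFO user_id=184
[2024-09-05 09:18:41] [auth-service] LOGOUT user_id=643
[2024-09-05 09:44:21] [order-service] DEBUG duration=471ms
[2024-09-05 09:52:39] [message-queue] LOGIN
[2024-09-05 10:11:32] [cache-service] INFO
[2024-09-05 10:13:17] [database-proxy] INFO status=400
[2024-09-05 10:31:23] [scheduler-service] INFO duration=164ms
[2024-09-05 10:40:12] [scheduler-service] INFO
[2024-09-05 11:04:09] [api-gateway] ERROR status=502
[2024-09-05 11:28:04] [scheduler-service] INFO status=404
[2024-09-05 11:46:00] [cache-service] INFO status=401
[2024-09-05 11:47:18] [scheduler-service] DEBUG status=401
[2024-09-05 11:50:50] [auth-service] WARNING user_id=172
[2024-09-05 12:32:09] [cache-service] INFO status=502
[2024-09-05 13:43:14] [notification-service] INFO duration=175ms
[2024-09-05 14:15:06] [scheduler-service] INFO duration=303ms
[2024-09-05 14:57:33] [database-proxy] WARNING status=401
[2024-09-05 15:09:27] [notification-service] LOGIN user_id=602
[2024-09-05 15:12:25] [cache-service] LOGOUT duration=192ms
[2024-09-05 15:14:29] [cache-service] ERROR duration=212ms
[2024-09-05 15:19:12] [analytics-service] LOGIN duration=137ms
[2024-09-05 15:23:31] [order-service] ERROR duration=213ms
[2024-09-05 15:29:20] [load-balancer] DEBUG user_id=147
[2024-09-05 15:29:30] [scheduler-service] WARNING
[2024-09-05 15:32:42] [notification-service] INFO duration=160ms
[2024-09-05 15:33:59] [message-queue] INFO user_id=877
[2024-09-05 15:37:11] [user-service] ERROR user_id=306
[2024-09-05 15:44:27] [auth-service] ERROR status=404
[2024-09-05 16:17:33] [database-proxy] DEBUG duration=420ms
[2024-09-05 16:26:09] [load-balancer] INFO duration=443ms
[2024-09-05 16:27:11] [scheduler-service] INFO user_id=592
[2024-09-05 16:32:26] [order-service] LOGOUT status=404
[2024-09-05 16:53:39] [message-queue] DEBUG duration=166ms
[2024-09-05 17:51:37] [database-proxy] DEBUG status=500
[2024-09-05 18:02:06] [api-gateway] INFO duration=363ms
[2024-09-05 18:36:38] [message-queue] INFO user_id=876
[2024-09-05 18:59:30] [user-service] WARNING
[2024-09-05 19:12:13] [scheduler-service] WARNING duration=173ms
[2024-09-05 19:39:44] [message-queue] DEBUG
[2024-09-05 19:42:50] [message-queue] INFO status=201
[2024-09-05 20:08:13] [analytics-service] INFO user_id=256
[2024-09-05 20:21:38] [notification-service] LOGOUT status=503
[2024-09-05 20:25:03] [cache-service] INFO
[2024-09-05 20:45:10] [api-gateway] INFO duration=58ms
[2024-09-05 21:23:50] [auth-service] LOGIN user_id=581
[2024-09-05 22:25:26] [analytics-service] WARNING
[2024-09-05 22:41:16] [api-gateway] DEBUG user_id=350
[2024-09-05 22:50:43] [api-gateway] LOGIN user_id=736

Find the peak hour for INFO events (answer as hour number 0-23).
10

To find the peak hour:

1. Group all INFO events by hour
2. Count events in each hour
3. Find hour with maximum count
4. Peak hour: 10 (with 4 events)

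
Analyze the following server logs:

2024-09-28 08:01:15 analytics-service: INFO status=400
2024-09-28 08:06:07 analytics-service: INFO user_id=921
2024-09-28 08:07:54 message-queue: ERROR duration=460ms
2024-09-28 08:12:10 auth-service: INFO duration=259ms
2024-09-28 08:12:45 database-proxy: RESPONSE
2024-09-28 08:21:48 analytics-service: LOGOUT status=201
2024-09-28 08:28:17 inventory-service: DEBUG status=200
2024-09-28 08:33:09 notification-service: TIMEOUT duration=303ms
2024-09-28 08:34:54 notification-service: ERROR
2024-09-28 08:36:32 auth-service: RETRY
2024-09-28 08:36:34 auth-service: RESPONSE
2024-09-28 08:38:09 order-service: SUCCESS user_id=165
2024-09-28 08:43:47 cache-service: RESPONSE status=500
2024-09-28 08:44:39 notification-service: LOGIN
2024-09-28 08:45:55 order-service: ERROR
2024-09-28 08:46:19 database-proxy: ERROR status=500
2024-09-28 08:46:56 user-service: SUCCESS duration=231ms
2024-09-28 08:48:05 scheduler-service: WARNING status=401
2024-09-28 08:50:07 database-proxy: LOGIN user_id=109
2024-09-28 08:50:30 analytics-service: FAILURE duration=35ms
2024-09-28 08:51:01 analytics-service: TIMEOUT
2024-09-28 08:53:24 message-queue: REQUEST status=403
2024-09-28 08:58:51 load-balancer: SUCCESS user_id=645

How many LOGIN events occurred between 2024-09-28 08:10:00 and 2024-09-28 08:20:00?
0

To count events in the time window:

1. Window boundaries: 2024-09-28 08:10:00 to 2024-09-28 08:20:00
2. Filter for LOGIN events within this window
3. Count matching events: 0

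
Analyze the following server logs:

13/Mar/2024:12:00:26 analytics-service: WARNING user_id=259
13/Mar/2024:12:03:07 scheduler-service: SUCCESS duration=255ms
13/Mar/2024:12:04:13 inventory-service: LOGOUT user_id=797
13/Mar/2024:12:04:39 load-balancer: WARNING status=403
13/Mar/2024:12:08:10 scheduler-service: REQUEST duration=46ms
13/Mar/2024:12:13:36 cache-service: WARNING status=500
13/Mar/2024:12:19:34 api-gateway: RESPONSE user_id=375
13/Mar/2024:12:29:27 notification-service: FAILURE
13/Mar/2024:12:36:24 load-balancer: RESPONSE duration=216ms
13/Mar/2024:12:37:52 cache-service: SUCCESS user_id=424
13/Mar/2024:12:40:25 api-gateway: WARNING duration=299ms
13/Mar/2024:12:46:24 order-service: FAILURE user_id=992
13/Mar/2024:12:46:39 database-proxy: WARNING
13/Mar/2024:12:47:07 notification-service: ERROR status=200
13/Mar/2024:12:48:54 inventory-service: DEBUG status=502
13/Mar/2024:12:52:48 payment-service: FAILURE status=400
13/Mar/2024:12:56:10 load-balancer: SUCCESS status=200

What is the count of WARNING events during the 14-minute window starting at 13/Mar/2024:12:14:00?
0

To count events in the time window:

1. Window boundaries: 13/Mar/2024:12:14:00 to 13/Mar/2024:12:28:00
2. Filter for WARNING events within this window
3. Count matching events: 0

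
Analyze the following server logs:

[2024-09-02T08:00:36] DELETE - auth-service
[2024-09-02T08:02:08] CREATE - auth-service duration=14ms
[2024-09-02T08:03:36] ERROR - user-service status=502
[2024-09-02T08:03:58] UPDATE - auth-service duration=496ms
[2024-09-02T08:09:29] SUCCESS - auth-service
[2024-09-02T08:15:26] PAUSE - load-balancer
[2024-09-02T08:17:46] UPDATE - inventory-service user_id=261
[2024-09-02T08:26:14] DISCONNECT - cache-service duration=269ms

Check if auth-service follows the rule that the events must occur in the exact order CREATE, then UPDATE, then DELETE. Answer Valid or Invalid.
Invalid

To validate ordering:

1. Required order: CREATE → UPDATE → DELETE
2. Rule: the events must occur in the exact order CREATE, then UPDATE, then DELETE
3. Check actual order of events for auth-service
4. Result: Invalid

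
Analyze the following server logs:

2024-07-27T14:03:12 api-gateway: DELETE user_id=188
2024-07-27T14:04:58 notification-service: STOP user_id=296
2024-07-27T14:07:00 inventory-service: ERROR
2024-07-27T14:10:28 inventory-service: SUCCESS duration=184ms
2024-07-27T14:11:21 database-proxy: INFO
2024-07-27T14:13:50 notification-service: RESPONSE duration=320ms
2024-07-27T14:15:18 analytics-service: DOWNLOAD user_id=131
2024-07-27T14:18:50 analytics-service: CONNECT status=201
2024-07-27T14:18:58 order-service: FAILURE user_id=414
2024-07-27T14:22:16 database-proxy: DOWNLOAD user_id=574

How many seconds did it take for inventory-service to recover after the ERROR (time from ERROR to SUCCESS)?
208

To calculate recovery time:

1. Find ERROR event for inventory-service: 2024-07-27T14:07:00
2. Find next SUCCESS event for inventory-service: 2024-07-27T14:10:28
3. Recovery time: 2024-07-27T14:10:28 - 2024-07-27T14:07:00 = 208 seconds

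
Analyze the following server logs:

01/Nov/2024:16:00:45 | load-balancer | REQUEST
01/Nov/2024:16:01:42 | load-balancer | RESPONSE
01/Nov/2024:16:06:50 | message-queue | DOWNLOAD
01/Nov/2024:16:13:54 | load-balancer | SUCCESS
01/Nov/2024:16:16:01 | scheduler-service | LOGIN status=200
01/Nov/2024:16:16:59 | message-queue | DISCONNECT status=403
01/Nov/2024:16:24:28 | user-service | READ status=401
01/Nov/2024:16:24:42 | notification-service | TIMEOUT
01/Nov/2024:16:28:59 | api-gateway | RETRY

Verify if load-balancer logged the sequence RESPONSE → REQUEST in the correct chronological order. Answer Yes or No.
No

To verify sequence order:

1. Find all events in sequence RESPONSE → REQUEST for load-balancer
2. Extract their timestamps
3. Check if timestamps are in ascending order
4. Result: No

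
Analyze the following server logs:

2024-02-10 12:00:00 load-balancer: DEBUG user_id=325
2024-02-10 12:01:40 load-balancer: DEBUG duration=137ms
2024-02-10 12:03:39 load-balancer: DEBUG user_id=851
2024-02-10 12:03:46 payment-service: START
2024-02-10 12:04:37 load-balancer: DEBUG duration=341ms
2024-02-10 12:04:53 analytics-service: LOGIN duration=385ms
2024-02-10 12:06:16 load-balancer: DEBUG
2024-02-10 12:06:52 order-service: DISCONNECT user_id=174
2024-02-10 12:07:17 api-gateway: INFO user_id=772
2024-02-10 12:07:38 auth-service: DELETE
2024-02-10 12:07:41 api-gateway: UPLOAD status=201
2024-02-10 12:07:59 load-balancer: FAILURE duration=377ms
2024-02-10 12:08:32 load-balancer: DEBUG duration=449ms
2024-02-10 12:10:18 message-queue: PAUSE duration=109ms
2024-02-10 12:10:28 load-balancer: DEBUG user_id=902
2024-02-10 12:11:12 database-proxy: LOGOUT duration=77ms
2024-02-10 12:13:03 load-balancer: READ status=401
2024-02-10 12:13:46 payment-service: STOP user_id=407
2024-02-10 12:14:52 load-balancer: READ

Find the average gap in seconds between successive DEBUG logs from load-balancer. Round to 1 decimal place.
104.7

To calculate average interval:

1. Find all DEBUG events for load-balancer in order
2. Calculate time gaps between consecutive events
3. Compute mean of gaps: 628 / 6 = 104.7 seconds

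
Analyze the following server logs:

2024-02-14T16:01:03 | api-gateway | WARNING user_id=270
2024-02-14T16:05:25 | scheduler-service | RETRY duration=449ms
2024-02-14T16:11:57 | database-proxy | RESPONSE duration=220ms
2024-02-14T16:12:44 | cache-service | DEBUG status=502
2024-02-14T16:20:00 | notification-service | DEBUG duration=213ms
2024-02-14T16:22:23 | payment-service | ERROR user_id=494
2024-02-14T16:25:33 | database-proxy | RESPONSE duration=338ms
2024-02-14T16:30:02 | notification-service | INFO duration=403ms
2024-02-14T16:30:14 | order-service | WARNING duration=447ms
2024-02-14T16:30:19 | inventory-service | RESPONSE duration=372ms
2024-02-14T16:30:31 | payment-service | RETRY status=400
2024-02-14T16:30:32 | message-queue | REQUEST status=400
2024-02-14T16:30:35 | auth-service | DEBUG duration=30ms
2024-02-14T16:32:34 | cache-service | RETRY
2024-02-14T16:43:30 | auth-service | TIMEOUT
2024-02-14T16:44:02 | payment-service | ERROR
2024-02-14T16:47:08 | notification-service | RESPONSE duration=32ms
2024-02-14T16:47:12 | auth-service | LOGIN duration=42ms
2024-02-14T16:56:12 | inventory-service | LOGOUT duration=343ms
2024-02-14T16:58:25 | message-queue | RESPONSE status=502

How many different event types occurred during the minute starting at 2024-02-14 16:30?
6

To count unique event types:

1. Filter events in the minute starting at 2024-02-14 16:30
2. Extract event types from matching entries
3. Count unique types: 6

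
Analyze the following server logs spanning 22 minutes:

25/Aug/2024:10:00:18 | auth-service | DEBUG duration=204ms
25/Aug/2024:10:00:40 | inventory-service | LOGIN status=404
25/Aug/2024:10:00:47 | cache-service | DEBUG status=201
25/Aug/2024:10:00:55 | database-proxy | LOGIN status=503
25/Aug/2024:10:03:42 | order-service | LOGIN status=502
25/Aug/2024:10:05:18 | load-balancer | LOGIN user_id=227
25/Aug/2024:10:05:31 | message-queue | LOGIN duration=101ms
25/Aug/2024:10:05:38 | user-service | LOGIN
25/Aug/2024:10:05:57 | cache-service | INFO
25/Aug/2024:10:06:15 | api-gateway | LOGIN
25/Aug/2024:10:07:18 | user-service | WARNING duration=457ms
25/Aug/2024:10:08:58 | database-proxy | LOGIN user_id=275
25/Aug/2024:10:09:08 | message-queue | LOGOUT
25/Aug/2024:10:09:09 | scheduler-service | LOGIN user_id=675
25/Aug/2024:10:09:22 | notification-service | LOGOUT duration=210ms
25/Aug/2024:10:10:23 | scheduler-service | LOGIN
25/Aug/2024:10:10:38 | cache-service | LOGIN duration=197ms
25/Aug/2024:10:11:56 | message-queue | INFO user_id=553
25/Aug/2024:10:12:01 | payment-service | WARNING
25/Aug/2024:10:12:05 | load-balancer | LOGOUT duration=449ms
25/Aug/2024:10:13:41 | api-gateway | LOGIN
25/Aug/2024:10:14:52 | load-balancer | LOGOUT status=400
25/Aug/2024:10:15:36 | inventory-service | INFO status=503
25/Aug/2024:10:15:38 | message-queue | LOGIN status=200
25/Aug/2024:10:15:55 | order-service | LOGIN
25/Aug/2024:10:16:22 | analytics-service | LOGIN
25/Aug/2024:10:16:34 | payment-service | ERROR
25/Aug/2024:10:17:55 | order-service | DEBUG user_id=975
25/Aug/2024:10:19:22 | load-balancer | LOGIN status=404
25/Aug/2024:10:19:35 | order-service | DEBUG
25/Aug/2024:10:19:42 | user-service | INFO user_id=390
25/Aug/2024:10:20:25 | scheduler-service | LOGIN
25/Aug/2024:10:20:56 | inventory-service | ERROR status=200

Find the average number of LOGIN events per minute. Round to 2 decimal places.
0.77

To calculate the rate:

1. Count total LOGIN events: 17
2. Total time period: 22 minutes
3. Rate = 17 / 22 = 0.77 events per minute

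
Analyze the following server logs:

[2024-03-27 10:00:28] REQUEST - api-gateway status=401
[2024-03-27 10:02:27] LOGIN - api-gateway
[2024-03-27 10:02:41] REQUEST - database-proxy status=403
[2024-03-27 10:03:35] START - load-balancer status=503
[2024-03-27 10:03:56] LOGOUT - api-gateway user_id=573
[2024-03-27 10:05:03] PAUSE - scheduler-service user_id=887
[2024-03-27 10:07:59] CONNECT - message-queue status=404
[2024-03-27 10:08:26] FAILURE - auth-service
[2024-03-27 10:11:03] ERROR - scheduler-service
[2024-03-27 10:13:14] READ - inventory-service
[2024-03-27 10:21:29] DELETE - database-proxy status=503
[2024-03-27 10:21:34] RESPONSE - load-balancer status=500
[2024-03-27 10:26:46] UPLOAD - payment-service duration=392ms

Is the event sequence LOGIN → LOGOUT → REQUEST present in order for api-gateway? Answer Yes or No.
No

To verify sequence order:

1. Find all events in sequence LOGIN → LOGOUT → REQUEST for api-gateway
2. Extract their timestamps
3. Check if timestamps are in ascending order
4. Result: No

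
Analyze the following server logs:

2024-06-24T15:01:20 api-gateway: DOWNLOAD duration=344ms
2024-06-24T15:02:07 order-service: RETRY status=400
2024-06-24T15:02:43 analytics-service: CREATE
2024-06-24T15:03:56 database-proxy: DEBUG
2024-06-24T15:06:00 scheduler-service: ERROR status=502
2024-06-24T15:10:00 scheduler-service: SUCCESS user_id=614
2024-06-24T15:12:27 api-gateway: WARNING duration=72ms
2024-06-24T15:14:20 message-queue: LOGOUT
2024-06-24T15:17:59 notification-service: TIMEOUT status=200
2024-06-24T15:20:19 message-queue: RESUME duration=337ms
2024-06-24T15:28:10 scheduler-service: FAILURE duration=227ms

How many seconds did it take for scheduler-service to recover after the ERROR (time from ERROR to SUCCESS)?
240

To calculate recovery time:

1. Find ERROR event for scheduler-service: 2024-06-24T15:06:00
2. Find next SUCCESS event for scheduler-service: 2024-06-24T15:10:00
3. Recovery time: 2024-06-24T15:10:00 - 2024-06-24T15:06:00 = 240 seconds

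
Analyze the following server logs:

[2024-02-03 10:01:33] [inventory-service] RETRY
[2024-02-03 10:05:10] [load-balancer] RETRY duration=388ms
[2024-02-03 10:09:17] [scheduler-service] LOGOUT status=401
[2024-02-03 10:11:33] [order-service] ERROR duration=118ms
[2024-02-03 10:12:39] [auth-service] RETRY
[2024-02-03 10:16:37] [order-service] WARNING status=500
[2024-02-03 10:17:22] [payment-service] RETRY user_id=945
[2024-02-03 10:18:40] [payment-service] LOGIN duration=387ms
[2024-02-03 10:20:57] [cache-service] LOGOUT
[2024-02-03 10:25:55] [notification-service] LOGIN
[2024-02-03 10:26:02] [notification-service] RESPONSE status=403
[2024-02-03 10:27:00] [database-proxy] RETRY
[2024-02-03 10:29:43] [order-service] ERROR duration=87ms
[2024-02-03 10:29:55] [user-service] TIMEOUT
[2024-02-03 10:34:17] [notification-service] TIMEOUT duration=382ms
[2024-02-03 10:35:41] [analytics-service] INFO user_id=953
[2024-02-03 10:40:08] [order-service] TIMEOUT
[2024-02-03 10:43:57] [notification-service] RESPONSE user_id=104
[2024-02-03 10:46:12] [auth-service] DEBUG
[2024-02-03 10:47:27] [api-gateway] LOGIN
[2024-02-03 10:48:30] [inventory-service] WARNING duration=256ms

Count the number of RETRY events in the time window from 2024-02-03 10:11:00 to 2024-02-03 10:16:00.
1

To count events in the time window:

1. Window boundaries: 2024-02-03 10:11:00 to 2024-02-03 10:16:00
2. Filter for RETRY events within this window
3. Count matching events: 1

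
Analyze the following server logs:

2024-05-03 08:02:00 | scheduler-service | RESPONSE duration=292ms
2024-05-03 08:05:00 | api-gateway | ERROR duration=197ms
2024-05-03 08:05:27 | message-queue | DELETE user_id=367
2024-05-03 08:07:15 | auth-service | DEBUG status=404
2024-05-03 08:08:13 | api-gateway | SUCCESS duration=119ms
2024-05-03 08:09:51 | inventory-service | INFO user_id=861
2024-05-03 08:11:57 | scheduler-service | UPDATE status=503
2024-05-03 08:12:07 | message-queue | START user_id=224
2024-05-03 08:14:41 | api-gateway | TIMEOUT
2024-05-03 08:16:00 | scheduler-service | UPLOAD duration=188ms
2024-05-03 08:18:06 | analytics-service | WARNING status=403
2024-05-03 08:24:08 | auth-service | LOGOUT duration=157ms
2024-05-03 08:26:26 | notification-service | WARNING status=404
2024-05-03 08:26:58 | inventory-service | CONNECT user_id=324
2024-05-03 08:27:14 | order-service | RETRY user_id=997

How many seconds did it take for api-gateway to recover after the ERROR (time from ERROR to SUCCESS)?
193

To calculate recovery time:

1. Find ERROR event for api-gateway: 2024-05-03 08:05:00
2. Find next SUCCESS event for api-gateway: 2024-05-03 08:08:13
3. Recovery time: 2024-05-03 08:08:13 - 2024-05-03 08:05:00 = 193 seconds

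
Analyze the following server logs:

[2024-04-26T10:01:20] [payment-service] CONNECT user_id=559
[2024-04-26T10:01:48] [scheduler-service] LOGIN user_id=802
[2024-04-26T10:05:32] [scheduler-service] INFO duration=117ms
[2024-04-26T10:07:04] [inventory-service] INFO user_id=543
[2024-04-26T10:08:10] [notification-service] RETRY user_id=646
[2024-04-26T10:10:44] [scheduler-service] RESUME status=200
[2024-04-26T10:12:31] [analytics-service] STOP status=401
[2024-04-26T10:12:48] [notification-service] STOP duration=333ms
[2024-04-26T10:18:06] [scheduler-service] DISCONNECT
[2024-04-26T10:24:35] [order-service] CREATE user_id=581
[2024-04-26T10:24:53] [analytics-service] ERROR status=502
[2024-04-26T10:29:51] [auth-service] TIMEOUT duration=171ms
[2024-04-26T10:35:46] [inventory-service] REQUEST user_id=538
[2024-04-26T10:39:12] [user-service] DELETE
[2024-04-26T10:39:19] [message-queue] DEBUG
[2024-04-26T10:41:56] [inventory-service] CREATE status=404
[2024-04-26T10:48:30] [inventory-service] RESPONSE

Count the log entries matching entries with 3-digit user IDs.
6

To find matching entries:

1. Pattern to match: entries with 3-digit user IDs
2. Scan each log entry for the pattern
3. Count matches: 6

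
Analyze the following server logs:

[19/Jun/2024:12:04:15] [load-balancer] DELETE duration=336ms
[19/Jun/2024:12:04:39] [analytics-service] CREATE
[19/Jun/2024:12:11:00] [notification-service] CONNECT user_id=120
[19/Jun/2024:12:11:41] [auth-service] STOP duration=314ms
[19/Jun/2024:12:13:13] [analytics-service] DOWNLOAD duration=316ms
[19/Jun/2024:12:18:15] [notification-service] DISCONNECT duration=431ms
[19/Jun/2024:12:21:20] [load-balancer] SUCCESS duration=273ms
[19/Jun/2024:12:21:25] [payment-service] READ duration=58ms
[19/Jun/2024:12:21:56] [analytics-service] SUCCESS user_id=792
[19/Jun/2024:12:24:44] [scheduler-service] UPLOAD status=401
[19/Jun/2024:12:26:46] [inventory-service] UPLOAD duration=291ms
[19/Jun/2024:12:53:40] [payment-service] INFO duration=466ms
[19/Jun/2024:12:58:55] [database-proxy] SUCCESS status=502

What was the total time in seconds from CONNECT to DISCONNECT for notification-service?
435

To calculate state duration:

1. Find CONNECT event for notification-service: 19/Jun/2024:12:11:00
2. Find DISCONNECT event for notification-service: 19/Jun/2024:12:18:15
3. Calculate duration: 19/Jun/2024:12:18:15 - 19/Jun/2024:12:11:00 = 435 seconds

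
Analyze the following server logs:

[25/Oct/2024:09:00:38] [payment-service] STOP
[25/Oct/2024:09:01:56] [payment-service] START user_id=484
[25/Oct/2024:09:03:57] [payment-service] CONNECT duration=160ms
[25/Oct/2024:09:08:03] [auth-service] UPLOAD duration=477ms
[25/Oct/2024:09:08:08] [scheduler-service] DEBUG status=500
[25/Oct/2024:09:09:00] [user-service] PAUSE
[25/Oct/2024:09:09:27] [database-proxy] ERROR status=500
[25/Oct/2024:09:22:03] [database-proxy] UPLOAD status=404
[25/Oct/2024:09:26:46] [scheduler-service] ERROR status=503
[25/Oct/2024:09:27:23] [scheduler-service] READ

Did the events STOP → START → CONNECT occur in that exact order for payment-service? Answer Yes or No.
Yes

To verify sequence order:

1. Find all events in sequence STOP → START → CONNECT for payment-service
2. Extract their timestamps
3. Check if timestamps are in ascending order
4. Result: Yes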